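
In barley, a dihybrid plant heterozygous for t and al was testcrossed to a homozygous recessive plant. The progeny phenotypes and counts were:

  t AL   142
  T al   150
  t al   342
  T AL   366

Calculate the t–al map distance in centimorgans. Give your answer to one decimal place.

The two most frequent classes, T AL (366) and t al (342), are the parental types, so the F1 was T AL / t al.
The recombinant classes are T al and t AL: 150 + 142 = 292.
Recombination frequency = 292/1000 = 0.2920 ≈ 29.2%, i.e. 29.2 centimorgans.

29.2 centimorgans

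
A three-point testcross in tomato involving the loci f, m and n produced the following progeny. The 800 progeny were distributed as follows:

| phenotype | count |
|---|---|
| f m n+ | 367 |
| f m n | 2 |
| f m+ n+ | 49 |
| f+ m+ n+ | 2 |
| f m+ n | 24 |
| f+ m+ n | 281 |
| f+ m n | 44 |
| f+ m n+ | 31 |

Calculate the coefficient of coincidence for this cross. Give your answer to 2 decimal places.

The two most frequent reciprocal classes, f m n+ and f+ m+ n, are the parental types, so the F1 was f m n+ / f+ m+ n.
The two rarest classes, f m n and f+ m+ n+, are the double crossovers. Comparing them with the parentals, only the n allele has switched, so n is the middle locus and the order is f – n – m.
f–n: (55 + 4)/800 = 0.0737; n–m: (93 + 4)/800 = 0.1212.
Expected DCO frequency = 0.0737 × 0.1212 ≈ 0.00893; observed = 4/800 ≈ 0.00500.
Coefficient of coincidence = 0.00500/0.00893 ≈ 0.56.

0.56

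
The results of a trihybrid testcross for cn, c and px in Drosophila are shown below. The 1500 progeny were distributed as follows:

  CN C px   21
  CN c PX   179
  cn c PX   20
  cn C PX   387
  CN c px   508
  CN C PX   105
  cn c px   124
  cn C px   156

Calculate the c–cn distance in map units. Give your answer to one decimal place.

The two most frequent reciprocal classes, cn C PX and CN c px, are the parental types, so the F1 was cn C PX / CN c px.
The two rarest classes, cn c PX and CN C px, are the double crossovers. Comparing them with the parentals, only the c allele has switched, so c is the middle locus and the order is cn – c – px.
Crossovers in the cn–c interval produce the single-crossover classes CN C PX and cn c px (105 + 124 = 229) plus the double crossovers (41).
RF(cn–c) = (229 + 41) / 1500 = 270/1500 = 0.1800 → 18.0 map units.

18.0 map units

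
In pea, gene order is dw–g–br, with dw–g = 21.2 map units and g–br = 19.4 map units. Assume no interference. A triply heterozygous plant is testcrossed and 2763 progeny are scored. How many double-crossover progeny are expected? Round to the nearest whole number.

114

Map distances give recombination frequencies of 0.212 and 0.194 for the two intervals.
With no interference, expected double-crossover frequency = 0.212 × 0.194 = 0.04113.
Expected number = 0.04113 × 2763 = 113.64 ≈ 114.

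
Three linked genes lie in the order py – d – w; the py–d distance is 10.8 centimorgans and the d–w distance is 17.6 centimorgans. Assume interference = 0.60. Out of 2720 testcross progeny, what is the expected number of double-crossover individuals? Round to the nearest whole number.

Map distances give recombination frequencies of 0.108 and 0.176 for the two intervals.
With interference 0.60 (so coincidence = 0.40), expected double-crossover frequency = 0.108 × 0.176 × 0.40 = 0.00760.
Expected number = 0.00760 × 2720 = 20.68 ≈ 21.

21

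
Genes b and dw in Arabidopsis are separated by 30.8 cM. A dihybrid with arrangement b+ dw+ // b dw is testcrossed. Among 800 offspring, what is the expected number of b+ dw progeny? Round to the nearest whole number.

A map distance of 30.8 cM corresponds to a recombination frequency of 0.308.
The F1 is b+ dw+ / b dw, so b+ dw is a recombinant gamete class with expected frequency r/2 = 0.308/2 = 0.1540.
Expected number = 0.1540 × 800 = 123.20 ≈ 123.

123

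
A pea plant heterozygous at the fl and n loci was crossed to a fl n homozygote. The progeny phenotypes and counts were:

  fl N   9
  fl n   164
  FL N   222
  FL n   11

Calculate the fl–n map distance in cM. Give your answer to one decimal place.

The two most frequent classes, FL N (222) and fl n (164), are the parental types, so the F1 was FL N / fl n.
The recombinant classes are FL n and fl N: 11 + 9 = 20.
Recombination frequency = 20/406 = 0.0493 ≈ 4.9%, i.e. 4.9 cM.

4.9 cM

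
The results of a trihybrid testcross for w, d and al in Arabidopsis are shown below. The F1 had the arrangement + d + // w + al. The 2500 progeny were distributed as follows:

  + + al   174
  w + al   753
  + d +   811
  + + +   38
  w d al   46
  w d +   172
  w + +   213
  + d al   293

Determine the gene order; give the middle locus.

The two rarest classes, + + + and w d al, are the double crossovers. Comparing them with the parentals, only the d allele has switched, so d is the middle locus and the order is al – d – w.

d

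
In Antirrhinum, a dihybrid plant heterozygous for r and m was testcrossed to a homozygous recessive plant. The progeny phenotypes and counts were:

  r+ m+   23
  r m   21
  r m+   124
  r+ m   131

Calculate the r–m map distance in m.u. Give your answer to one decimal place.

The two most frequent classes, r+ m (131) and r m+ (124), are the parental types, so the F1 was r+ m / r m+.
The recombinant classes are r+ m+ and r m: 23 + 21 = 44.
Recombination frequency = 44/299 = 0.1472 ≈ 14.7%, i.e. 14.7 m.u.

14.7 m.u.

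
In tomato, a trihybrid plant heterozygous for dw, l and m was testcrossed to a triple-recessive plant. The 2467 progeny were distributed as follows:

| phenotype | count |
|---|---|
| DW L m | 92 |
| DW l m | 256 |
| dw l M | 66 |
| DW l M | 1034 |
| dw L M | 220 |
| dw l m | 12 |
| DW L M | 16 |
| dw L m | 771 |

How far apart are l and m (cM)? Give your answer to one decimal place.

20.4 cM

The two most frequent reciprocal classes, dw L m and DW l M, are the parental types, so the F1 was dw L m / DW l M.
The two rarest classes, dw l m and DW L M, are the double crossovers. Comparing them with the parentals, only the l allele has switched, so l is the middle locus and the order is m – l – dw.
Crossovers in the m–l interval produce the single-crossover classes dw L M and DW l m (220 + 256 = 476) plus the double crossovers (28).
RF(m–l) = (476 + 28) / 2467 = 504/2467 = 0.2043 → 20.4 cM.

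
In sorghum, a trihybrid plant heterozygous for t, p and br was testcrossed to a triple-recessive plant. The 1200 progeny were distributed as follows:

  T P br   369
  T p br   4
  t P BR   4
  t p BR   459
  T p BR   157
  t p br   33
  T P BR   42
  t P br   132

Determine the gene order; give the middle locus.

p

The two most frequent reciprocal classes, T P br and t p BR, are the parental types, so the F1 was T P br / t p BR.
The two rarest classes, T p br and t P BR, are the double crossovers. Comparing them with the parentals, only the p allele has switched, so p is the middle locus and the order is br – p – t.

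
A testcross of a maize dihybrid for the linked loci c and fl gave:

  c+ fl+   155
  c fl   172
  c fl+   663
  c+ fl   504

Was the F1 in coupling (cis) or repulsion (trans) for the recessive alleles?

The two most frequent classes are c+ fl (504) and c fl+ (663); these are the parental (non-recombinant) types.
So the F1 carried c+ fl on one chromosome and c fl+ on the other — the recessive alleles are on opposite chromosomes (trans / repulsion).

trans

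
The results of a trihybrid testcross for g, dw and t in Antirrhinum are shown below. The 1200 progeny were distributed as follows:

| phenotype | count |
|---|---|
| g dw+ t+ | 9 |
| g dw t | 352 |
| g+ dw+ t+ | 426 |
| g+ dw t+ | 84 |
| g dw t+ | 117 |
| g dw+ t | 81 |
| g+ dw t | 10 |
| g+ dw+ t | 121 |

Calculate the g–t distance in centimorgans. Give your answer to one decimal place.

The two most frequent reciprocal classes, g dw t and g+ dw+ t+, are the parental types, so the F1 was g dw t / g+ dw+ t+.
The two rarest classes, g+ dw t and g dw+ t+, are the double crossovers. Comparing them with the parentals, only the g allele has switched, so g is the middle locus and the order is t – g – dw.
Crossovers in the t–g interval produce the single-crossover classes g dw t+ and g+ dw+ t (117 + 121 = 238) plus the double crossovers (19).
RF(t–g) = (238 + 19) / 1200 = 257/1200 = 0.2142 → 21.4 centimorgans.

21.4 centimorgans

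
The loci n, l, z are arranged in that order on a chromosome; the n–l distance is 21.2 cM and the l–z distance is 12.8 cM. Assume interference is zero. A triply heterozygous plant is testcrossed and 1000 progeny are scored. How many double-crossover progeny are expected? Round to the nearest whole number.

27

Map distances give recombination frequencies of 0.212 and 0.128 for the two intervals.
With no interference, expected double-crossover frequency = 0.212 × 0.128 = 0.02714.
Expected number = 0.02714 × 1000 = 27.14 ≈ 27.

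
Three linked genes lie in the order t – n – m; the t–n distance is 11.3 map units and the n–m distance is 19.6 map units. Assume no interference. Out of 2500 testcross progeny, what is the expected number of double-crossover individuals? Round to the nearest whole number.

Map distances give recombination frequencies of 0.113 and 0.196 for the two intervals.
With no interference, expected double-crossover frequency = 0.113 × 0.196 = 0.02215.
Expected number = 0.02215 × 2500 = 55.37 ≈ 55.

55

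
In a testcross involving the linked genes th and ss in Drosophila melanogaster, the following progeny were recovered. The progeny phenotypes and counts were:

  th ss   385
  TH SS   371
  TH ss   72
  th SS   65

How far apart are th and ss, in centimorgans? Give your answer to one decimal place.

The two most frequent classes, TH SS (371) and th ss (385), are the parental types, so the F1 was TH SS / th ss.
The recombinant classes are TH ss and th SS: 72 + 65 = 137.
Recombination frequency = 137/893 = 0.1534 ≈ 15.3%, i.e. 15.3 centimorgans.

15.3 centimorgans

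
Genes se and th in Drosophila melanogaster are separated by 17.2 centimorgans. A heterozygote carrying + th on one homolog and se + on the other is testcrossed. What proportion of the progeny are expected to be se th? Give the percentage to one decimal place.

8.6%

A map distance of 17.2 centimorgans corresponds to a recombination frequency of 0.172.
The F1 is + th / se +, so se th is a recombinant gamete class with expected frequency r/2 = 0.172/2 = 0.0860.
That is 0.0860 = 8.6% of the progeny.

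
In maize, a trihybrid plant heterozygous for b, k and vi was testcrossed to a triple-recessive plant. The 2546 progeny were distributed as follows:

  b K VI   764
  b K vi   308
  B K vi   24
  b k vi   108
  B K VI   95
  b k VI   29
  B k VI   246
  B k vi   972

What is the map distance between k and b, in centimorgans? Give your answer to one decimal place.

10.1 centimorgans

The two most frequent reciprocal classes, b K VI and B k vi, are the parental types, so the F1 was b K VI / B k vi.
The two rarest classes, b k VI and B K vi, are the double crossovers. Comparing them with the parentals, only the k allele has switched, so k is the middle locus and the order is b – k – vi.
Crossovers in the b–k interval produce the single-crossover classes B K VI and b k vi (95 + 108 = 203) plus the double crossovers (53).
RF(b–k) = (203 + 53) / 2546 = 256/2546 = 0.1005 → 10.1 centimorgans.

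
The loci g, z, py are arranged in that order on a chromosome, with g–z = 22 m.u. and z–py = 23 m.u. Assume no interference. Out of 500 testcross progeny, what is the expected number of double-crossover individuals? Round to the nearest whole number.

Map distances give recombination frequencies of 0.220 and 0.230 for the two intervals.
With no interference, expected double-crossover frequency = 0.220 × 0.230 = 0.05060.
Expected number = 0.05060 × 500 = 25.30 ≈ 25.

25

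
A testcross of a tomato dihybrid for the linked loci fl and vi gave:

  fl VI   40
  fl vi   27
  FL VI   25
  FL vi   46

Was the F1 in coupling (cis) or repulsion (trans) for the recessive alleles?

The two most frequent classes are FL vi (46) and fl VI (40); these are the parental (non-recombinant) types.
So the F1 carried FL vi on one chromosome and fl VI on the other — the recessive alleles are on opposite chromosomes (trans / repulsion).

trans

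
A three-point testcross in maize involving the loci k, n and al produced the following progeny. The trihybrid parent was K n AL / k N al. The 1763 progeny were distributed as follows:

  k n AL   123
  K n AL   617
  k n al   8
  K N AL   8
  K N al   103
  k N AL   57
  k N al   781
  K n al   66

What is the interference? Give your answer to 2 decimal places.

0.16

The two rarest classes, K N AL and k n al, are the double crossovers. Comparing them with the parentals, only the n allele has switched, so n is the middle locus and the order is al – n – k.
al–n: (123 + 16)/1763 = 0.0788; n–k: (226 + 16)/1763 = 0.1373.
Expected DCO frequency = 0.0788 × 0.1373 ≈ 0.01082; observed = 16/1763 ≈ 0.00908.
Coefficient of coincidence = 0.00908/0.01082 ≈ 0.84; interference = 1 − 0.84 = 0.16.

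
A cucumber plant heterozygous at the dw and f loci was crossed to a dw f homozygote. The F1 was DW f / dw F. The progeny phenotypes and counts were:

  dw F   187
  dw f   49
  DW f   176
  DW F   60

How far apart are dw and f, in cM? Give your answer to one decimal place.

The recombinant classes are DW F and dw f: 60 + 49 = 109.
Recombination frequency = 109/472 = 0.2309 ≈ 23.1%, i.e. 23.1 cM.

23.1 cM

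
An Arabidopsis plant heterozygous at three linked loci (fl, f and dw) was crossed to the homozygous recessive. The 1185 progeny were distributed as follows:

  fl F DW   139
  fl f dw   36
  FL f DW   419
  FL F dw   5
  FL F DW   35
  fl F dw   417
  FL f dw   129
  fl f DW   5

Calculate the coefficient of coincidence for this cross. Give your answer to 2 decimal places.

0.53

The two most frequent reciprocal classes, fl F dw and FL f DW, are the parental types, so the F1 was fl F dw / FL f DW.
The two rarest classes, FL F dw and fl f DW, are the double crossovers. Comparing them with the parentals, only the fl allele has switched, so fl is the middle locus and the order is f – fl – dw.
f–fl: (71 + 10)/1185 = 0.0684; fl–dw: (268 + 10)/1185 = 0.2346.
Expected DCO frequency = 0.0684 × 0.2346 ≈ 0.01605; observed = 10/1185 ≈ 0.00844.
Coefficient of coincidence = 0.00844/0.01605 ≈ 0.53.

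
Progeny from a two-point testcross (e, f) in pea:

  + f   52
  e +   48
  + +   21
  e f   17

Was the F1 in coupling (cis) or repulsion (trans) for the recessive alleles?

The two most frequent classes are + f (52) and e + (48); these are the parental (non-recombinant) types.
So the F1 carried + f on one chromosome and e + on the other — the recessive alleles are on opposite chromosomes (trans / repulsion).

trans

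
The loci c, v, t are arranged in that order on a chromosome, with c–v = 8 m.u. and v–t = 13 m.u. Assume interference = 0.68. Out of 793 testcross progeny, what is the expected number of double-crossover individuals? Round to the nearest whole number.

3

Map distances give recombination frequencies of 0.080 and 0.130 for the two intervals.
With interference 0.68 (so coincidence = 0.32), expected double-crossover frequency = 0.080 × 0.130 × 0.32 = 0.00333.
Expected number = 0.00333 × 793 = 2.64 ≈ 3.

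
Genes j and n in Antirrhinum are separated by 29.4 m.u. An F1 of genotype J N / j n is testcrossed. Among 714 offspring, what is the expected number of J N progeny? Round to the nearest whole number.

252

A map distance of 29.4 m.u. corresponds to a recombination frequency of 0.294.
The F1 is J N / j n, so J N is a parental gamete class with expected frequency (1 − r)/2 = 0.706/2 = 0.3530.
Expected number = 0.3530 × 714 = 252.04 ≈ 252.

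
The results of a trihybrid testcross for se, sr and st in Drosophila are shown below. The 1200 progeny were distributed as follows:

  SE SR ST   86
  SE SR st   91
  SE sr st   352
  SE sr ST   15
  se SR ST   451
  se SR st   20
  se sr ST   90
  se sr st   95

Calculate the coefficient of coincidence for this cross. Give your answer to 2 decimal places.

0.90

The two most frequent reciprocal classes, SE sr st and se SR ST, are the parental types, so the F1 was SE sr st / se SR ST.
The two rarest classes, SE sr ST and se SR st, are the double crossovers. Comparing them with the parentals, only the st allele has switched, so st is the middle locus and the order is sr – st – se.
sr–st: (181 + 35)/1200 = 0.1800; st–se: (181 + 35)/1200 = 0.1800.
Expected DCO frequency = 0.1800 × 0.1800 ≈ 0.03240; observed = 35/1200 ≈ 0.02917.
Coefficient of coincidence = 0.02917/0.03240 ≈ 0.90.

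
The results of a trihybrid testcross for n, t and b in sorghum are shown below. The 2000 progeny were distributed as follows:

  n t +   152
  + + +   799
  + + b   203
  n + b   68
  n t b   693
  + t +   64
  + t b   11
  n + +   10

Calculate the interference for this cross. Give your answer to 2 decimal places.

0.27

The two most frequent reciprocal classes, + + + and n t b, are the parental types, so the F1 was + + + / n t b.
The two rarest classes, n + + and + t b, are the double crossovers. Comparing them with the parentals, only the n allele has switched, so n is the middle locus and the order is t – n – b.
t–n: (132 + 21)/2000 = 0.0765; n–b: (355 + 21)/2000 = 0.1880.
Expected DCO frequency = 0.0765 × 0.1880 ≈ 0.01438; observed = 21/2000 ≈ 0.01050.
Coefficient of coincidence = 0.01050/0.01438 ≈ 0.73; interference = 1 − 0.73 = 0.27.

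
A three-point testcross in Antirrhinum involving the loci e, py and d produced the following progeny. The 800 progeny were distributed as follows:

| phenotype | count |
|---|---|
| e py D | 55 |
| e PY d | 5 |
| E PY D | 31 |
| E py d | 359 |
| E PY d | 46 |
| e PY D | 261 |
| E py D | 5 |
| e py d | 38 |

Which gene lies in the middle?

The two most frequent reciprocal classes, e PY D and E py d, are the parental types, so the F1 was e PY D / E py d.
The two rarest classes, e PY d and E py D, are the double crossovers. Comparing them with the parentals, only the d allele has switched, so d is the middle locus and the order is e – d – py.

d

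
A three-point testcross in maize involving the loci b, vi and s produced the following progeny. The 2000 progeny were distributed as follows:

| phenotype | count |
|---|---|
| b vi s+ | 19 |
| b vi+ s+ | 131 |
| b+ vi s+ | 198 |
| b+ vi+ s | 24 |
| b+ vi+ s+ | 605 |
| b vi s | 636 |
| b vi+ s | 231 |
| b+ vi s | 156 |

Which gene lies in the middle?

The two most frequent reciprocal classes, b vi s and b+ vi+ s+, are the parental types, so the F1 was b vi s / b+ vi+ s+.
The two rarest classes, b vi s+ and b+ vi+ s, are the double crossovers. Comparing them with the parentals, only the s allele has switched, so s is the middle locus and the order is vi – s – b.

s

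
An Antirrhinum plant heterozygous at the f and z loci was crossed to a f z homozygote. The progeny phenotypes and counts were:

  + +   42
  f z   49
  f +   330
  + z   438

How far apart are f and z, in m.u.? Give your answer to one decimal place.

The two most frequent classes, + z (438) and f + (330), are the parental types, so the F1 was + z / f +.
The recombinant classes are + + and f z: 42 + 49 = 91.
Recombination frequency = 91/859 = 0.1059 ≈ 10.6%, i.e. 10.6 m.u.

10.6 m.u.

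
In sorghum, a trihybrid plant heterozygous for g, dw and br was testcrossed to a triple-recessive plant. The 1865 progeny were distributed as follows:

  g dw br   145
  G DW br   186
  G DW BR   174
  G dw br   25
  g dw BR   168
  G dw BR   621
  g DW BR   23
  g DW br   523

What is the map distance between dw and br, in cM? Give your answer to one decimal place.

19.7 cM

The two most frequent reciprocal classes, g DW br and G dw BR, are the parental types, so the F1 was g DW br / G dw BR.
The two rarest classes, g DW BR and G dw br, are the double crossovers. Comparing them with the parentals, only the br allele has switched, so br is the middle locus and the order is dw – br – g.
Crossovers in the dw–br interval produce the single-crossover classes g dw br and G DW BR (145 + 174 = 319) plus the double crossovers (48).
RF(dw–br) = (319 + 48) / 1865 = 367/1865 = 0.1968 → 19.7 cM.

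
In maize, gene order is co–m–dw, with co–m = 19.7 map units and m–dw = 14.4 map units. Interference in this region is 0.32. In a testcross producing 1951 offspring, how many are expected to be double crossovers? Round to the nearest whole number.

38

Map distances give recombination frequencies of 0.197 and 0.144 for the two intervals.
With interference 0.32 (so coincidence = 0.68), expected double-crossover frequency = 0.197 × 0.144 × 0.68 = 0.01929.
Expected number = 0.01929 × 1951 = 37.64 ≈ 38.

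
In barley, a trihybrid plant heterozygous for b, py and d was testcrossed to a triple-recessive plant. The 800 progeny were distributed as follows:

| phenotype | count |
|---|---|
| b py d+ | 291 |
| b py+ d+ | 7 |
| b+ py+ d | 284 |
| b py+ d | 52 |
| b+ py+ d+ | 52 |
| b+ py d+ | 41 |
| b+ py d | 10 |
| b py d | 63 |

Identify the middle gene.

py

The two most frequent reciprocal classes, b py d+ and b+ py+ d, are the parental types, so the F1 was b py d+ / b+ py+ d.
The two rarest classes, b py+ d+ and b+ py d, are the double crossovers. Comparing them with the parentals, only the py allele has switched, so py is the middle locus and the order is b – py – d.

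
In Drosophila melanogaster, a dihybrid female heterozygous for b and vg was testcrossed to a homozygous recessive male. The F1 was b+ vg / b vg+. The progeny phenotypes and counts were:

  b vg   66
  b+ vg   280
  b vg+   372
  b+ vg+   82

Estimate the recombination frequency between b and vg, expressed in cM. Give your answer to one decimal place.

18.5 cM

The recombinant classes are b+ vg+ and b vg: 82 + 66 = 148.
Recombination frequency = 148/800 = 0.1850 ≈ 18.5%, i.e. 18.5 cM.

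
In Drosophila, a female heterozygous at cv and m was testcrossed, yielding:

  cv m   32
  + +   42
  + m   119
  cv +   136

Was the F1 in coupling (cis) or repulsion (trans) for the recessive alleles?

trans

The two most frequent classes are + m (119) and cv + (136); these are the parental (non-recombinant) types.
So the F1 carried + m on one chromosome and cv + on the other — the recessive alleles are on opposite chromosomes (trans / repulsion).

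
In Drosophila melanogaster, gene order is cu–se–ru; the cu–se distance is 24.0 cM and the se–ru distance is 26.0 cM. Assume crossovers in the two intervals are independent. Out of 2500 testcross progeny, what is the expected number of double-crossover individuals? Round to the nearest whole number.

Map distances give recombination frequencies of 0.240 and 0.260 for the two intervals.
With no interference, expected double-crossover frequency = 0.240 × 0.260 = 0.06240.
Expected number = 0.06240 × 2500 = 156.00 ≈ 156.

156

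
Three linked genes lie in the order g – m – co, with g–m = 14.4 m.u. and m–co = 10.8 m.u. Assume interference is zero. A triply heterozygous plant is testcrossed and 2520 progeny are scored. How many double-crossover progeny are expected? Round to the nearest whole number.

39

Map distances give recombination frequencies of 0.144 and 0.108 for the two intervals.
With no interference, expected double-crossover frequency = 0.144 × 0.108 = 0.01555.
Expected number = 0.01555 × 2520 = 39.19 ≈ 39.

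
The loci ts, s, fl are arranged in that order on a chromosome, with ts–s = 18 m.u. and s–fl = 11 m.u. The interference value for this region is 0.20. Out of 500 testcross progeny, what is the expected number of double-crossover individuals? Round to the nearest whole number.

8

Map distances give recombination frequencies of 0.180 and 0.110 for the two intervals.
With interference 0.20 (so coincidence = 0.80), expected double-crossover frequency = 0.180 × 0.110 × 0.80 = 0.01584.
Expected number = 0.01584 × 500 = 7.92 ≈ 8.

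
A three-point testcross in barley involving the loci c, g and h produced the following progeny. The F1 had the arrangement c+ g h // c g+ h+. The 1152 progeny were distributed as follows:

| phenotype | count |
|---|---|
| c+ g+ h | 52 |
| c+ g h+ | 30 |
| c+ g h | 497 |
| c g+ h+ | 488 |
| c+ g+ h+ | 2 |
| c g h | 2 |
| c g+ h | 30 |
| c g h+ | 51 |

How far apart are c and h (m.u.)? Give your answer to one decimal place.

5.6 m.u.

The two rarest classes, c g h and c+ g+ h+, are the double crossovers. Comparing them with the parentals, only the c allele has switched, so c is the middle locus and the order is g – c – h.
Crossovers in the c–h interval produce the single-crossover classes c+ g h+ and c g+ h (30 + 30 = 60) plus the double crossovers (4).
RF(c–h) = (60 + 4) / 1152 = 64/1152 = 0.0556 → 5.6 m.u.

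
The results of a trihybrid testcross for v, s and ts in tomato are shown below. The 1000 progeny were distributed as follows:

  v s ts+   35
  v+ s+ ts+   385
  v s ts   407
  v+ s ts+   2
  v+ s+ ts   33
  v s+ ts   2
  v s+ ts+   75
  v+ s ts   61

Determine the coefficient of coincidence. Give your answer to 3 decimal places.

The two most frequent reciprocal classes, v+ s+ ts+ and v s ts, are the parental types, so the F1 was v+ s+ ts+ / v s ts.
The two rarest classes, v+ s ts+ and v s+ ts, are the double crossovers. Comparing them with the parentals, only the s allele has switched, so s is the middle locus and the order is v – s – ts.
v–s: (136 + 4)/1000 = 0.1400; s–ts: (68 + 4)/1000 = 0.0720.
Expected DCO frequency = 0.1400 × 0.0720 ≈ 0.01008; observed = 4/1000 ≈ 0.00400.
Coefficient of coincidence = 0.00400/0.01008 ≈ 0.397.

0.397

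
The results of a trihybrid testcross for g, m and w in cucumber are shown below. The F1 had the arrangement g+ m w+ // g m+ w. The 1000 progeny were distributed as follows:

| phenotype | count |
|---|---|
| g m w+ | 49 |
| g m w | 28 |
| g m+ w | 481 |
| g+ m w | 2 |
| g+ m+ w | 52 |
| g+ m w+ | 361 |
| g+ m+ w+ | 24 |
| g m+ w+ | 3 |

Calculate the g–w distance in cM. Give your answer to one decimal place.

The two rarest classes, g+ m w and g m+ w+, are the double crossovers. Comparing them with the parentals, only the w allele has switched, so w is the middle locus and the order is m – w – g.
Crossovers in the w–g interval produce the single-crossover classes g m w+ and g+ m+ w (49 + 52 = 101) plus the double crossovers (5).
RF(w–g) = (101 + 5) / 1000 = 106/1000 = 0.1060 → 10.6 cM.

10.6 cM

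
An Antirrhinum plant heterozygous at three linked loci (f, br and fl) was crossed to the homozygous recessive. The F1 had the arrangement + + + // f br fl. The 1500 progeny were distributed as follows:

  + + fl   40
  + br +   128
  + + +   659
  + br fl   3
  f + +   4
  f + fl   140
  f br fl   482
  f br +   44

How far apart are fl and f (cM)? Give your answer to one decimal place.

6.1 cM

The two rarest classes, f + + and + br fl, are the double crossovers. Comparing them with the parentals, only the f allele has switched, so f is the middle locus and the order is fl – f – br.
Crossovers in the fl–f interval produce the single-crossover classes + + fl and f br + (40 + 44 = 84) plus the double crossovers (7).
RF(fl–f) = (84 + 7) / 1500 = 91/1500 = 0.0607 → 6.1 cM.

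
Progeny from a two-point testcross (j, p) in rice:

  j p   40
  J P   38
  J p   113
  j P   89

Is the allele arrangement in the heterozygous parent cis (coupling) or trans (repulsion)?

trans

The two most frequent classes are J p (113) and j P (89); these are the parental (non-recombinant) types.
So the F1 carried J p on one chromosome and j P on the other — the recessive alleles are on opposite chromosomes (trans / repulsion).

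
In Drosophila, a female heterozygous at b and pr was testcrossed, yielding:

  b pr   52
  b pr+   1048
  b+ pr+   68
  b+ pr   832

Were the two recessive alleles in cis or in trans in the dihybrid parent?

trans

The two most frequent classes are b+ pr (832) and b pr+ (1048); these are the parental (non-recombinant) types.
So the F1 carried b+ pr on one chromosome and b pr+ on the other — the recessive alleles are on opposite chromosomes (trans / repulsion).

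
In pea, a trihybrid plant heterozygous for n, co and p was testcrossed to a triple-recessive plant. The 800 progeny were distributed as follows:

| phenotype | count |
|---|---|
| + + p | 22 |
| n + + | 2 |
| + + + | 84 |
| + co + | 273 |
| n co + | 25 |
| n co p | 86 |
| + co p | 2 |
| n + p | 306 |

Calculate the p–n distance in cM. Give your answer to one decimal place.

The two most frequent reciprocal classes, n + p and + co +, are the parental types, so the F1 was n + p / + co +.
The two rarest classes, n + + and + co p, are the double crossovers. Comparing them with the parentals, only the p allele has switched, so p is the middle locus and the order is co – p – n.
Crossovers in the p–n interval produce the single-crossover classes + + p and n co + (22 + 25 = 47) plus the double crossovers (4).
RF(p–n) = (47 + 4) / 800 = 51/800 = 0.0638 → 6.4 cM.

6.4 cM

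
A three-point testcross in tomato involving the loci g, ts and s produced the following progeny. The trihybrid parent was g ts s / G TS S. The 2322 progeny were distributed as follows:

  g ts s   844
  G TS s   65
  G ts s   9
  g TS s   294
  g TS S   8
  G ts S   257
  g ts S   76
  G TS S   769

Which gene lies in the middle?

The two rarest classes, G ts s and g TS S, are the double crossovers. Comparing them with the parentals, only the g allele has switched, so g is the middle locus and the order is ts – g – s.

g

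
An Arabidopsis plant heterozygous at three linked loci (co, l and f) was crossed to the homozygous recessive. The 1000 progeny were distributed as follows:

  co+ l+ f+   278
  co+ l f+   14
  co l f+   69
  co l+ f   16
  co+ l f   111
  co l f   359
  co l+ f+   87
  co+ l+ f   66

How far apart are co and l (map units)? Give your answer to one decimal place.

22.8 map units

The two most frequent reciprocal classes, co l f and co+ l+ f+, are the parental types, so the F1 was co l f / co+ l+ f+.
The two rarest classes, co l+ f and co+ l f+, are the double crossovers. Comparing them with the parentals, only the l allele has switched, so l is the middle locus and the order is f – l – co.
Crossovers in the l–co interval produce the single-crossover classes co+ l f and co l+ f+ (111 + 87 = 198) plus the double crossovers (30).
RF(l–co) = (198 + 30) / 1000 = 228/1000 = 0.2280 → 22.8 map units.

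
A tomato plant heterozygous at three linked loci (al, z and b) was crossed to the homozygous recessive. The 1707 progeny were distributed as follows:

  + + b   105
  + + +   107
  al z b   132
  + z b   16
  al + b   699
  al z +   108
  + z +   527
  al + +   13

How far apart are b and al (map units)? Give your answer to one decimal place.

14.2 map units

The two most frequent reciprocal classes, al + b and + z +, are the parental types, so the F1 was al + b / + z +.
The two rarest classes, al + + and + z b, are the double crossovers. Comparing them with the parentals, only the b allele has switched, so b is the middle locus and the order is z – b – al.
Crossovers in the b–al interval produce the single-crossover classes + + b and al z + (105 + 108 = 213) plus the double crossovers (29).
RF(b–al) = (213 + 29) / 1707 = 242/1707 = 0.1418 → 14.2 map units.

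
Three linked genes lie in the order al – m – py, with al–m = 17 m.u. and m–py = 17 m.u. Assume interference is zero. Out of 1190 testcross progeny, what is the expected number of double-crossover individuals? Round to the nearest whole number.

34

Map distances give recombination frequencies of 0.170 and 0.170 for the two intervals.
With no interference, expected double-crossover frequency = 0.170 × 0.170 = 0.02890.
Expected number = 0.02890 × 1190 = 34.39 ≈ 34.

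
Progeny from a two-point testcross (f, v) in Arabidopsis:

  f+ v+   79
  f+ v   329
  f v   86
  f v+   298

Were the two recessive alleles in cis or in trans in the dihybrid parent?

trans

The two most frequent classes are f+ v (329) and f v+ (298); these are the parental (non-recombinant) types.
So the F1 carried f+ v on one chromosome and f v+ on the other — the recessive alleles are on opposite chromosomes (trans / repulsion).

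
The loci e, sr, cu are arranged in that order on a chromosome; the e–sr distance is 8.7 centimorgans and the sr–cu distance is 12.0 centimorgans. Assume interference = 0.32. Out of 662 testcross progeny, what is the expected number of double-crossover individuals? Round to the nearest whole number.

Map distances give recombination frequencies of 0.087 and 0.120 for the two intervals.
With interference 0.32 (so coincidence = 0.68), expected double-crossover frequency = 0.087 × 0.120 × 0.68 = 0.00710.
Expected number = 0.00710 × 662 = 4.70 ≈ 5.

5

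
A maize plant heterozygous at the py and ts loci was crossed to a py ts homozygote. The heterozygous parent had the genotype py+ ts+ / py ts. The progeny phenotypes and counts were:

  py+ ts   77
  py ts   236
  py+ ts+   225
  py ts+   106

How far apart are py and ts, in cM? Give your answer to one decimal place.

The recombinant classes are py+ ts and py ts+: 77 + 106 = 183.
Recombination frequency = 183/644 = 0.2842 ≈ 28.4%, i.e. 28.4 cM.

28.4 cM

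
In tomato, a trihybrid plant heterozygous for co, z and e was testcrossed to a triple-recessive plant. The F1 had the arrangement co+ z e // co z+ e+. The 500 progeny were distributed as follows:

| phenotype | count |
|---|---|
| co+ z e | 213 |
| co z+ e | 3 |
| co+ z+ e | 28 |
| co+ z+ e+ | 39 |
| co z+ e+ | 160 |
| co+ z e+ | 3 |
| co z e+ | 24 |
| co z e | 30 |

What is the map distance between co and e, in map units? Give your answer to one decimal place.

15.0 map units

The two rarest classes, co+ z e+ and co z+ e, are the double crossovers. Comparing them with the parentals, only the e allele has switched, so e is the middle locus and the order is z – e – co.
Crossovers in the e–co interval produce the single-crossover classes co z e and co+ z+ e+ (30 + 39 = 69) plus the double crossovers (6).
RF(e–co) = (69 + 6) / 500 = 75/500 = 0.1500 → 15.0 map units.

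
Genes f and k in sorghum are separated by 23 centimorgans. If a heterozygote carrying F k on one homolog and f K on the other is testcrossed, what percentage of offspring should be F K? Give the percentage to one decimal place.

11.5%

A map distance of 23 centimorgans corresponds to a recombination frequency of 0.230.
The F1 is F k / f K, so F K is a recombinant gamete class with expected frequency r/2 = 0.230/2 = 0.1150.
That is 0.1150 = 11.5% of the progeny.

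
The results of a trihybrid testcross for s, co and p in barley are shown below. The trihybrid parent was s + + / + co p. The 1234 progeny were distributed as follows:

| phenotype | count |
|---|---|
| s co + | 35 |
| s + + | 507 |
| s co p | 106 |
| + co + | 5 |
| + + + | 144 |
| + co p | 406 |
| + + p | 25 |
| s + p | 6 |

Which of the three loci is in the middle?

p

The two rarest classes, s + p and + co +, are the double crossovers. Comparing them with the parentals, only the p allele has switched, so p is the middle locus and the order is co – p – s.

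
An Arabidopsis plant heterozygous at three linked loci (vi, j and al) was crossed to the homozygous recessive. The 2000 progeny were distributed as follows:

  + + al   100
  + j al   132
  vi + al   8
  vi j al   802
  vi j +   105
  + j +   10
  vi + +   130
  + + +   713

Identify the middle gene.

j

The two most frequent reciprocal classes, vi j al and + + +, are the parental types, so the F1 was vi j al / + + +.
The two rarest classes, vi + al and + j +, are the double crossovers. Comparing them with the parentals, only the j allele has switched, so j is the middle locus and the order is vi – j – al.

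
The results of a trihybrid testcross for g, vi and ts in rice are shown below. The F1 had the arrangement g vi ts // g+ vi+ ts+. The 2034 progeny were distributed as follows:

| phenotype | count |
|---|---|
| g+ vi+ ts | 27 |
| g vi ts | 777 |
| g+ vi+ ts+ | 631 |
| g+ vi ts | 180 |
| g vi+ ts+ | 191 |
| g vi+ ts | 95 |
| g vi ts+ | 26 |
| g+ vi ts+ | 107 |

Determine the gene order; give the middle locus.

The two rarest classes, g vi ts+ and g+ vi+ ts, are the double crossovers. Comparing them with the parentals, only the ts allele has switched, so ts is the middle locus and the order is g – ts – vi.

ts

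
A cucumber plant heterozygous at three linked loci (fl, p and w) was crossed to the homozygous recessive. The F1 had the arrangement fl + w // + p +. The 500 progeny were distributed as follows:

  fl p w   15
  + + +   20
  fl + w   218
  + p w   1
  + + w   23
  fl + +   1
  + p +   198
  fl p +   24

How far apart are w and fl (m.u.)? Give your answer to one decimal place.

9.8 m.u.

The two rarest classes, fl + + and + p w, are the double crossovers. Comparing them with the parentals, only the w allele has switched, so w is the middle locus and the order is p – w – fl.
Crossovers in the w–fl interval produce the single-crossover classes + + w and fl p + (23 + 24 = 47) plus the double crossovers (2).
RF(w–fl) = (47 + 2) / 500 = 49/500 = 0.0980 → 9.8 m.u.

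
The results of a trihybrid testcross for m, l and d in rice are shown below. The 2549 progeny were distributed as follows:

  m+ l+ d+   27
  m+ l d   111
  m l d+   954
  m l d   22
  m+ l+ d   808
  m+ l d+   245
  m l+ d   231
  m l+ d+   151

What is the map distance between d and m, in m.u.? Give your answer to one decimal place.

20.6 m.u.

The two most frequent reciprocal classes, m l d+ and m+ l+ d, are the parental types, so the F1 was m l d+ / m+ l+ d.
The two rarest classes, m l d and m+ l+ d+, are the double crossovers. Comparing them with the parentals, only the d allele has switched, so d is the middle locus and the order is l – d – m.
Crossovers in the d–m interval produce the single-crossover classes m+ l d+ and m l+ d (245 + 231 = 476) plus the double crossovers (49).
RF(d–m) = (476 + 49) / 2549 = 525/2549 = 0.2060 → 20.6 m.u.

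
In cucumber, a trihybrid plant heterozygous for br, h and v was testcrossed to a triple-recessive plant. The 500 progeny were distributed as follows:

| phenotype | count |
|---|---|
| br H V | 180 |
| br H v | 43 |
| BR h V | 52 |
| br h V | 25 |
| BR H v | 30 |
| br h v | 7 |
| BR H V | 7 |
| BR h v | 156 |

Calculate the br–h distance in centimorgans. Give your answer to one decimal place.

The two most frequent reciprocal classes, BR h v and br H V, are the parental types, so the F1 was BR h v / br H V.
The two rarest classes, br h v and BR H V, are the double crossovers. Comparing them with the parentals, only the br allele has switched, so br is the middle locus and the order is h – br – v.
Crossovers in the h–br interval produce the single-crossover classes BR H v and br h V (30 + 25 = 55) plus the double crossovers (14).
RF(h–br) = (55 + 14) / 500 = 69/500 = 0.1380 → 13.8 centimorgans.

13.8 centimorgans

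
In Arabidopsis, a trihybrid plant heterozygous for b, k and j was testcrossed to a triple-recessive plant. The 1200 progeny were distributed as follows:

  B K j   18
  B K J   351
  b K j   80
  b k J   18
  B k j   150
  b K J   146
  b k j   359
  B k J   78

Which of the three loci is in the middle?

The two most frequent reciprocal classes, B K J and b k j, are the parental types, so the F1 was B K J / b k j.
The two rarest classes, B K j and b k J, are the double crossovers. Comparing them with the parentals, only the j allele has switched, so j is the middle locus and the order is b – j – k.

j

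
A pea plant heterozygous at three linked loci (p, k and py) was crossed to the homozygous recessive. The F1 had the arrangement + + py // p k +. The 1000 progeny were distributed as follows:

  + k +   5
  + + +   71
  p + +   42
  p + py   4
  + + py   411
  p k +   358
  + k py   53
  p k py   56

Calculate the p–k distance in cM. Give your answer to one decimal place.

The two rarest classes, p + py and + k +, are the double crossovers. Comparing them with the parentals, only the p allele has switched, so p is the middle locus and the order is py – p – k.
Crossovers in the p–k interval produce the single-crossover classes + k py and p + + (53 + 42 = 95) plus the double crossovers (9).
RF(p–k) = (95 + 9) / 1000 = 104/1000 = 0.1040 → 10.4 cM.

10.4 cM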